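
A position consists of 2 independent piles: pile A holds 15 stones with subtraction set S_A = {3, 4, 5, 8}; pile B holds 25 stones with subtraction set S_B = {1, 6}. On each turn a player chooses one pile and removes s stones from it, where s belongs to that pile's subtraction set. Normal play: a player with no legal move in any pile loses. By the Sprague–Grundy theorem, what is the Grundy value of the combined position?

1

Pile A, S = {3, 4, 5, 8}:
n :  0  1  2  3  4  5  6  7  8  9 10 11 12 13 14 15
G :  0  0  0  1  1  1  2  2  2  3  3  0  0  0  1  1
G_A(15) = 1.
Pile B, S = {1, 6}:
G(0) = 0
G(1) = mex{0} = 1
G(2) = mex{1} = 0
G(3) = mex{0} = 1
G(4) = mex{1} = 0
G(5) = mex{0} = 1
G(6) = mex{1,0} = 2
G(7) = mex{2,1} = 0
G(8) = mex{0,0} = 1
G(9) = mex{1,1} = 0
G(10) = mex{0,0} = 1
G(11) = mex{1,1} = 0
G(12) = mex{0,2} = 1
G(13) = mex{1,0} = 2
G(14) = mex{2,1} = 0
G(15) = mex{0,0} = 1
G(16) = mex{1,1} = 0
G(17) = mex{0,0} = 1
G(18) = mex{1,1} = 0
G(19) = mex{0,2} = 1
G(20) = mex{1,0} = 2
G(21) = mex{2,1} = 0
G(22) = mex{0,0} = 1
G(23) = mex{1,1} = 0
G(24) = mex{0,0} = 1
G(25) = mex{1,1} = 0
G_B(25) = 0.
Combined Grundy value = 1 ⊕ 0 = 1.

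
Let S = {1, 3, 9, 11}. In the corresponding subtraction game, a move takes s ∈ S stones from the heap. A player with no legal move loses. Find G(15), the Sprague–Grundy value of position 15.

1

n :  0  1  2  3  4  5  6  7  8  9 10 11 12 13 14 15
G :  0  1  0  1  0  1  0  1  0  1  0  1  0  1  0  1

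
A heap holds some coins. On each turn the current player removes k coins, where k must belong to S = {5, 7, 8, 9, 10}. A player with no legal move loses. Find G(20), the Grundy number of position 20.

G(0) = 0
G(1) = mex{} = 0
G(2) = mex{} = 0
G(3) = mex{} = 0
G(4) = mex{} = 0
G(5) = mex{0} = 1
G(6) = mex{0} = 1
G(7) = mex{0,0} = 1
G(8) = mex{0,0,0} = 1
G(9) = mex{0,0,0,0} = 1
G(10) = mex{1,0,0,0,0} = 2
G(11) = mex{1,0,0,0,0} = 2
G(12) = mex{1,1,0,0,0} = 2
G(13) = mex{1,1,1,0,0} = 2
G(14) = mex{1,1,1,1,0} = 2
G(15) = mex{2,1,1,1,1} = 0
G(16) = mex{2,1,1,1,1} = 0
G(17) = mex{2,2,1,1,1} = 0
G(18) = mex{2,2,2,1,1} = 0
G(19) = mex{2,2,2,2,1} = 0
G(20) = mex{0,2,2,2,2} = 1

1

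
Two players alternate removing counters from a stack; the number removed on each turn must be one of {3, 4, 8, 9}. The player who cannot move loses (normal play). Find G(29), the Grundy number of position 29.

1

G(0) = 0
G(1) = mex{} = 0
G(2) = mex{} = 0
G(3) = mex{0} = 1
G(4) = mex{0,0} = 1
G(5) = mex{0,0} = 1
G(6) = mex{1,0} = 2
G(7) = mex{1,1} = 0
G(8) = mex{1,1,0} = 2
G(9) = mex{2,1,0,0} = 3
G(10) = mex{0,2,0,0} = 1
G(11) = mex{2,0,1,0} = 3
G(12) = mex{3,2,1,1} = 0
G(13) = mex{1,3,1,1} = 0
G(14) = mex{3,1,2,1} = 0
G(15) = mex{0,3,0,2} = 1
G(16) = mex{0,0,2,0} = 1
G(17) = mex{0,0,3,2} = 1
G(18) = mex{1,0,1,3} = 2
G(19) = mex{1,1,3,1} = 0
G(20) = mex{1,1,0,3} = 2
G(21) = mex{2,1,0,0} = 3
G(22) = mex{0,2,0,0} = 1
G(23) = mex{2,0,1,0} = 3
G(24) = mex{3,2,1,1} = 0
G(25) = mex{1,3,1,1} = 0
G(26) = mex{3,1,2,1} = 0
G(27) = mex{0,3,0,2} = 1
G(28) = mex{0,0,2,0} = 1
G(29) = mex{0,0,3,2} = 1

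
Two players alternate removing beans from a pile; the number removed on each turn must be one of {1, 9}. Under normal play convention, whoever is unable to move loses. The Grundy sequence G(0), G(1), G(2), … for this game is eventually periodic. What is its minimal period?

n :  0  1  2  3  4  5  6  7  8  9 10 11 12 13 14
G :  0  1  0  1  0  1  0  1  0  1  0  1  0  1  0
G(n+2) = G(n) holds for n = 0,…,8 (a full window of length max(S) = 9), so the sequence is purely periodic with period 2.

2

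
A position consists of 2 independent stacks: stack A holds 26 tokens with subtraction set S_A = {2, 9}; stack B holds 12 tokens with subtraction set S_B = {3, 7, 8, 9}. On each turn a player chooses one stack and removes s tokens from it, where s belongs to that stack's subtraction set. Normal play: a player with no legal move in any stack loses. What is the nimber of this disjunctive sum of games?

0

Stack A, S = {2, 9}:
n :  0  1  2  3  4  5  6  7  8  9 10 11 12 13 14 15 16 17 18 19 20 21 22 23 24 25 26
G :  0  0  1  1  0  0  1  1  0  2  1  0  0  1  1  0  0  1  1  0  2  1  0  0  1  1  0
G_A(26) = 0.
Stack B, S = {3, 7, 8, 9}:
G(0) = 0
G(1) = mex{} = 0
G(2) = mex{} = 0
G(3) = mex{0} = 1
G(4) = mex{0} = 1
G(5) = mex{0} = 1
G(6) = mex{1} = 0
G(7) = mex{1,0} = 2
G(8) = mex{1,0,0} = 2
G(9) = mex{0,0,0,0} = 1
G(10) = mex{2,1,0,0} = 3
G(11) = mex{2,1,1,0} = 3
G(12) = mex{1,1,1,1} = 0
G_B(12) = 0.
Combined Grundy value = 0 ⊕ 0 = 0.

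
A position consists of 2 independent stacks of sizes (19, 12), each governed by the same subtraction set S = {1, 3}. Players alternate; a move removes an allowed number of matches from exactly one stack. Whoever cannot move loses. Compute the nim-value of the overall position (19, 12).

All stacks use S = {1, 3}:
n :  0  1  2  3  4  5  6  7  8  9 10 11 12 13 14 15 16 17 18 19
G :  0  1  0  1  0  1  0  1  0  1  0  1  0  1  0  1  0  1  0  1
Stack A: G(19) = 1.
Stack B: G(12) = 0.
Combined Grundy value = 1 ⊕ 0 = 1.

1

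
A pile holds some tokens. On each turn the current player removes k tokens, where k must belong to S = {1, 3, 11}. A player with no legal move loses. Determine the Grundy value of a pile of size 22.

0

G(0) = 0
G(1) = mex{0} = 1
G(2) = mex{1} = 0
G(3) = mex{0,0} = 1
G(4) = mex{1,1} = 0
G(5) = mex{0,0} = 1
G(6) = mex{1,1} = 0
G(7) = mex{0,0} = 1
G(8) = mex{1,1} = 0
G(9) = mex{0,0} = 1
G(10) = mex{1,1} = 0
G(11) = mex{0,0,0} = 1
G(12) = mex{1,1,1} = 0
G(13) = mex{0,0,0} = 1
G(14) = mex{1,1,1} = 0
G(15) = mex{0,0,0} = 1
G(16) = mex{1,1,1} = 0
G(17) = mex{0,0,0} = 1
G(18) = mex{1,1,1} = 0
G(19) = mex{0,0,0} = 1
G(20) = mex{1,1,1} = 0
G(21) = mex{0,0,0} = 1
G(22) = mex{1,1,1} = 0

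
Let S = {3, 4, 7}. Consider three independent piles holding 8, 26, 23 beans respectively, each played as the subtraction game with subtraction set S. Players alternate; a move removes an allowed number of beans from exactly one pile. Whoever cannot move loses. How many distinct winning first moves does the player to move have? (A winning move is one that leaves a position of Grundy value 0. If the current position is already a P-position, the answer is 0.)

All piles use S = {3, 4, 7}:
n :  0  1  2  3  4  5  6  7  8  9 10 11 12 13 14 15 16 17 18 19 20 21 22 23 24 25 26
G :  0  0  0  1  1  1  2  2  2  3  0  0  0  1  1  1  2  2  2  3  0  0  0  1  1  1  2
Pile A: G(8) = 2.
Pile B: G(26) = 2.
Pile C: G(23) = 1.
Combined Grundy value = 2 ⊕ 2 ⊕ 1 = 1.
A winning move leaves total XOR = 0, i.e. changes one component's Grundy value g to g ⊕ X where X is the current total.
Pile A: need g' = 2⊕1 = 3. Options: 8−3→G=1, 8−4→G=1, 8−7→G=0. Hits: 0.
Pile B: need g' = 2⊕1 = 3. Options: 26−3→G=1, 26−4→G=0, 26−7→G=3. Hits: 1.
Pile C: need g' = 1⊕1 = 0. Options: 23−3→G=0, 23−4→G=3, 23−7→G=2. Hits: 1.

2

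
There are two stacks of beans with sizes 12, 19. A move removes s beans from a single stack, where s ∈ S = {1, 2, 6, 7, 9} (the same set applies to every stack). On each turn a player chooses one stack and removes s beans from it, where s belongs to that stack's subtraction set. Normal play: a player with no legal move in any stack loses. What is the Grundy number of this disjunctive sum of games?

All stacks use S = {1, 2, 6, 7, 9}:
G(0) = 0
G(1) = mex{0} = 1
G(2) = mex{1,0} = 2
G(3) = mex{2,1} = 0
G(4) = mex{0,2} = 1
G(5) = mex{1,0} = 2
G(6) = mex{2,1,0} = 3
G(7) = mex{3,2,1,0} = 4
G(8) = mex{4,3,2,1} = 0
G(9) = mex{0,4,0,2,0} = 1
G(10) = mex{1,0,1,0,1} = 2
G(11) = mex{2,1,2,1,2} = 0
G(12) = mex{0,2,3,2,0} = 1
G(13) = mex{1,0,4,3,1} = 2
G(14) = mex{2,1,0,4,2} = 3
G(15) = mex{3,2,1,0,3} = 4
G(16) = mex{4,3,2,1,4} = 0
G(17) = mex{0,4,0,2,0} = 1
G(18) = mex{1,0,1,0,1} = 2
G(19) = mex{2,1,2,1,2} = 0
Stack A: G(12) = 1.
Stack B: G(19) = 0.
Combined Grundy value = 1 ⊕ 0 = 1.

1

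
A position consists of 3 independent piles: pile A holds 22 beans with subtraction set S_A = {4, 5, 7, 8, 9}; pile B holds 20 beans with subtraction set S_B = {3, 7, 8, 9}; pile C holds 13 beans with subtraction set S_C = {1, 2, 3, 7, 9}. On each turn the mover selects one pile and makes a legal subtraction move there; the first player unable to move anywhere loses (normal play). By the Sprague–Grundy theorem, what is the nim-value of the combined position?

2

Pile A, S = {4, 5, 7, 8, 9}:
n :  0  1  2  3  4  5  6  7  8  9 10 11 12 13 14 15 16 17 18 19 20 21 22
G :  0  0  0  0  1  1  1  1  2  2  2  2  3  0  0  0  0  1  1  1  1  2  2
G_A(22) = 2.
Pile B, S = {3, 7, 8, 9}:
G(0) = 0
G(1) = mex{} = 0
G(2) = mex{} = 0
G(3) = mex{0} = 1
G(4) = mex{0} = 1
G(5) = mex{0} = 1
G(6) = mex{1} = 0
G(7) = mex{1,0} = 2
G(8) = mex{1,0,0} = 2
G(9) = mex{0,0,0,0} = 1
G(10) = mex{2,1,0,0} = 3
G(11) = mex{2,1,1,0} = 3
G(12) = mex{1,1,1,1} = 0
G(13) = mex{3,0,1,1} = 2
G(14) = mex{3,2,0,1} = 4
G(15) = mex{0,2,2,0} = 1
G(16) = mex{2,1,2,2} = 0
G(17) = mex{4,3,1,2} = 0
G(18) = mex{1,3,3,1} = 0
G(19) = mex{0,0,3,3} = 1
G(20) = mex{0,2,0,3} = 1
G_B(20) = 1.
Pile C, S = {1, 2, 3, 7, 9}:
G(0) = 0
G(1) = mex{0} = 1
G(2) = mex{1,0} = 2
G(3) = mex{2,1,0} = 3
G(4) = mex{3,2,1} = 0
G(5) = mex{0,3,2} = 1
G(6) = mex{1,0,3} = 2
G(7) = mex{2,1,0,0} = 3
G(8) = mex{3,2,1,1} = 0
G(9) = mex{0,3,2,2,0} = 1
G(10) = mex{1,0,3,3,1} = 2
G(11) = mex{2,1,0,0,2} = 3
G(12) = mex{3,2,1,1,3} = 0
G(13) = mex{0,3,2,2,0} = 1
G_C(13) = 1.
Combined Grundy value = 2 ⊕ 1 ⊕ 1 = 2.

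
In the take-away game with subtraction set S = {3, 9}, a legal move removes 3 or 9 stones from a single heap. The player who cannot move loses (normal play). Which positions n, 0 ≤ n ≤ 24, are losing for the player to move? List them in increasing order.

n :  0  1  2  3  4  5  6  7  8  9 10 11 12 13 14 15 16 17 18 19 20 21 22 23 24
G :  0  0  0  1  1  1  0  0  0  1  1  1  0  0  0  1  1  1  0  0  0  1  1  1  0
P-positions are exactly the n with G(n) = 0.

0, 1, 2, 6, 7, 8, 12, 13, 14, 18, 19, 20, 24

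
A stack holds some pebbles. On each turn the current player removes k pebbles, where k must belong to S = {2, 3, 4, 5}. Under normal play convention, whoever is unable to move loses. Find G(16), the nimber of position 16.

n :  0  1  2  3  4  5  6  7  8  9 10 11 12 13 14 15 16
G :  0  0  1  1  2  2  3  0  0  1  1  2  2  3  0  0  1

1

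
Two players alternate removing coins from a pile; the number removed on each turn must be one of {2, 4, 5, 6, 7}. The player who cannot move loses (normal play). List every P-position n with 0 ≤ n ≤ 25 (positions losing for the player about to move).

0, 1, 9, 10, 18, 19

n :  0  1  2  3  4  5  6  7  8  9 10 11 12 13 14 15 16 17 18 19 20 21 22 23 24 25
G :  0  0  1  1  2  2  3  3  4  0  0  1  1  2  2  3  3  4  0  0  1  1  2  2  3  3
P-positions are exactly the n with G(n) = 0.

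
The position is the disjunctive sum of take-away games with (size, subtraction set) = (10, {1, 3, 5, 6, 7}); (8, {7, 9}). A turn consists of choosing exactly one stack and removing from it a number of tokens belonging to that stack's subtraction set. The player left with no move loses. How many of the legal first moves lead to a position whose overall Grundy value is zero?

2

Stack A, S = {1, 3, 5, 6, 7}:
n :  0  1  2  3  4  5  6  7  8  9 10
G :  0  1  0  1  0  1  2  3  2  3  2
G_A(10) = 2.
Stack B, S = {7, 9}:
G(0) = 0
G(1) = mex{} = 0
G(2) = mex{} = 0
G(3) = mex{} = 0
G(4) = mex{} = 0
G(5) = mex{} = 0
G(6) = mex{} = 0
G(7) = mex{0} = 1
G(8) = mex{0} = 1
G_B(8) = 1.
Combined Grundy value = 2 ⊕ 1 = 3.
A winning move leaves total XOR = 0, i.e. changes one component's Grundy value g to g ⊕ X where X is the current total.
Stack A: need g' = 2⊕3 = 1. Options: 10−1→G=3, 10−3→G=3, 10−5→G=1, 10−6→G=0, 10−7→G=1. Hits: 2.
Stack B: need g' = 1⊕3 = 2. Options: 8−7→G=0. Hits: 0.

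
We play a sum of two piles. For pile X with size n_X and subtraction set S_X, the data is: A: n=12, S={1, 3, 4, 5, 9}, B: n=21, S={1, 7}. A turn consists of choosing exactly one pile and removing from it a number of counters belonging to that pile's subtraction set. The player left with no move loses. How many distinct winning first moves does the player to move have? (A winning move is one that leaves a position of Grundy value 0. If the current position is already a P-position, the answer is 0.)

3

Pile A, S = {1, 3, 4, 5, 9}:
G(0) = 0
G(1) = mex{0} = 1
G(2) = mex{1} = 0
G(3) = mex{0,0} = 1
G(4) = mex{1,1,0} = 2
G(5) = mex{2,0,1,0} = 3
G(6) = mex{3,1,0,1} = 2
G(7) = mex{2,2,1,0} = 3
G(8) = mex{3,3,2,1} = 0
G(9) = mex{0,2,3,2,0} = 1
G(10) = mex{1,3,2,3,1} = 0
G(11) = mex{0,0,3,2,0} = 1
G(12) = mex{1,1,0,3,1} = 2
G_A(12) = 2.
Pile B, S = {1, 7}:
n :  0  1  2  3  4  5  6  7  8  9 10 11 12 13 14 15 16 17 18 19 20 21
G :  0  1  0  1  0  1  0  1  0  1  0  1  0  1  0  1  0  1  0  1  0  1
G_B(21) = 1.
Combined Grundy value = 2 ⊕ 1 = 3.
A winning move leaves total XOR = 0, i.e. changes one component's Grundy value g to g ⊕ X where X is the current total.
Pile A: need g' = 2⊕3 = 1. Options: 12−1→G=1, 12−3→G=1, 12−4→G=0, 12−5→G=3, 12−9→G=1. Hits: 3.
Pile B: need g' = 1⊕3 = 2. Options: 21−1→G=0, 21−7→G=0. Hits: 0.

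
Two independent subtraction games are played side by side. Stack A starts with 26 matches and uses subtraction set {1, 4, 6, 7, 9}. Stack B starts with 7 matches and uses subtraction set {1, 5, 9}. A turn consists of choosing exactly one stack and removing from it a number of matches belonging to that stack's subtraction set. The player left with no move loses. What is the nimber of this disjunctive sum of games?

1

Stack A, S = {1, 4, 6, 7, 9}:
G(0) = 0
G(1) = mex{0} = 1
G(2) = mex{1} = 0
G(3) = mex{0} = 1
G(4) = mex{1,0} = 2
G(5) = mex{2,1} = 0
G(6) = mex{0,0,0} = 1
G(7) = mex{1,1,1,0} = 2
G(8) = mex{2,2,0,1} = 3
G(9) = mex{3,0,1,0,0} = 2
G(10) = mex{2,1,2,1,1} = 0
G(11) = mex{0,2,0,2,0} = 1
G(12) = mex{1,3,1,0,1} = 2
G(13) = mex{2,2,2,1,2} = 0
G(14) = mex{0,0,3,2,0} = 1
G(15) = mex{1,1,2,3,1} = 0
G(16) = mex{0,2,0,2,2} = 1
G(17) = mex{1,0,1,0,3} = 2
G(18) = mex{2,1,2,1,2} = 0
G(19) = mex{0,0,0,2,0} = 1
G(20) = mex{1,1,1,0,1} = 2
G(21) = mex{2,2,0,1,2} = 3
G(22) = mex{3,0,1,0,0} = 2
G(23) = mex{2,1,2,1,1} = 0
G(24) = mex{0,2,0,2,0} = 1
G(25) = mex{1,3,1,0,1} = 2
G(26) = mex{2,2,2,1,2} = 0
G_A(26) = 0.
Stack B, S = {1, 5, 9}:
n : 0 1 2 3 4 5 6 7
G : 0 1 0 1 0 1 0 1
G_B(7) = 1.
Combined Grundy value = 0 ⊕ 1 = 1.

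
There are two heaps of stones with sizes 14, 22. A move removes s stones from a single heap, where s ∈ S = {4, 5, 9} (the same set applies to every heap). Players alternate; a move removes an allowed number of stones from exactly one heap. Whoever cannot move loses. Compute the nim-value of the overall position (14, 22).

All heaps use S = {4, 5, 9}:
G(0) = 0
G(1) = mex{} = 0
G(2) = mex{} = 0
G(3) = mex{} = 0
G(4) = mex{0} = 1
G(5) = mex{0,0} = 1
G(6) = mex{0,0} = 1
G(7) = mex{0,0} = 1
G(8) = mex{1,0} = 2
G(9) = mex{1,1,0} = 2
G(10) = mex{1,1,0} = 2
G(11) = mex{1,1,0} = 2
G(12) = mex{2,1,0} = 3
G(13) = mex{2,2,1} = 0
G(14) = mex{2,2,1} = 0
G(15) = mex{2,2,1} = 0
G(16) = mex{3,2,1} = 0
G(17) = mex{0,3,2} = 1
G(18) = mex{0,0,2} = 1
G(19) = mex{0,0,2} = 1
G(20) = mex{0,0,2} = 1
G(21) = mex{1,0,3} = 2
G(22) = mex{1,1,0} = 2
Heap A: G(14) = 0.
Heap B: G(22) = 2.
Combined Grundy value = 0 ⊕ 2 = 2.

2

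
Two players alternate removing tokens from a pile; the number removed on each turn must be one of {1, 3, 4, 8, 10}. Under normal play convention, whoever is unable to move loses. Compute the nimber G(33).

G(0) = 0
G(1) = mex{0} = 1
G(2) = mex{1} = 0
G(3) = mex{0,0} = 1
G(4) = mex{1,1,0} = 2
G(5) = mex{2,0,1} = 3
G(6) = mex{3,1,0} = 2
G(7) = mex{2,2,1} = 0
G(8) = mex{0,3,2,0} = 1
G(9) = mex{1,2,3,1} = 0
G(10) = mex{0,0,2,0,0} = 1
G(11) = mex{1,1,0,1,1} = 2
G(12) = mex{2,0,1,2,0} = 3
G(13) = mex{3,1,0,3,1} = 2
G(14) = mex{2,2,1,2,2} = 0
G(15) = mex{0,3,2,0,3} = 1
G(16) = mex{1,2,3,1,2} = 0
G(17) = mex{0,0,2,0,0} = 1
G(18) = mex{1,1,0,1,1} = 2
G(19) = mex{2,0,1,2,0} = 3
G(20) = mex{3,1,0,3,1} = 2
G(21) = mex{2,2,1,2,2} = 0
G(22) = mex{0,3,2,0,3} = 1
G(23) = mex{1,2,3,1,2} = 0
G(24) = mex{0,0,2,0,0} = 1
G(25) = mex{1,1,0,1,1} = 2
G(26) = mex{2,0,1,2,0} = 3
G(27) = mex{3,1,0,3,1} = 2
G(28) = mex{2,2,1,2,2} = 0
G(29) = mex{0,3,2,0,3} = 1
G(30) = mex{1,2,3,1,2} = 0
G(31) = mex{0,0,2,0,0} = 1
G(32) = mex{1,1,0,1,1} = 2
G(33) = mex{2,0,1,2,0} = 3

3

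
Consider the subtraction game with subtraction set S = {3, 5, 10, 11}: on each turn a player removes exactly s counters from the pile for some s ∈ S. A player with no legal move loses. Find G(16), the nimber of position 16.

G(0) = 0
G(1) = mex{} = 0
G(2) = mex{} = 0
G(3) = mex{0} = 1
G(4) = mex{0} = 1
G(5) = mex{0,0} = 1
G(6) = mex{1,0} = 2
G(7) = mex{1,0} = 2
G(8) = mex{1,1} = 0
G(9) = mex{2,1} = 0
G(10) = mex{2,1,0} = 3
G(11) = mex{0,2,0,0} = 1
G(12) = mex{0,2,0,0} = 1
G(13) = mex{3,0,1,0} = 2
G(14) = mex{1,0,1,1} = 2
G(15) = mex{1,3,1,1} = 0
G(16) = mex{2,1,2,1} = 0

0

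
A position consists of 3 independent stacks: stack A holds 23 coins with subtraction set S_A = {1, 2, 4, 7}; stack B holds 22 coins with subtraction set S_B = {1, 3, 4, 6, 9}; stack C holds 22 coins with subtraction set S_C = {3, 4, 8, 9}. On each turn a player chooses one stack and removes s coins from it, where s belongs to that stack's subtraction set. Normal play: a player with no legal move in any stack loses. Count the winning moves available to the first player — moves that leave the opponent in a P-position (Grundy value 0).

Stack A, S = {1, 2, 4, 7}:
n :  0  1  2  3  4  5  6  7  8  9 10 11 12 13 14 15 16 17 18 19 20 21 22 23
G :  0  1  2  0  1  2  0  1  2  0  1  2  0  1  2  0  1  2  0  1  2  0  1  2
G_A(23) = 2.
Stack B, S = {1, 3, 4, 6, 9}:
G(0) = 0
G(1) = mex{0} = 1
G(2) = mex{1} = 0
G(3) = mex{0,0} = 1
G(4) = mex{1,1,0} = 2
G(5) = mex{2,0,1} = 3
G(6) = mex{3,1,0,0} = 2
G(7) = mex{2,2,1,1} = 0
G(8) = mex{0,3,2,0} = 1
G(9) = mex{1,2,3,1,0} = 4
G(10) = mex{4,0,2,2,1} = 3
G(11) = mex{3,1,0,3,0} = 2
G(12) = mex{2,4,1,2,1} = 0
G(13) = mex{0,3,4,0,2} = 1
G(14) = mex{1,2,3,1,3} = 0
G(15) = mex{0,0,2,4,2} = 1
G(16) = mex{1,1,0,3,0} = 2
G(17) = mex{2,0,1,2,1} = 3
G(18) = mex{3,1,0,0,4} = 2
G(19) = mex{2,2,1,1,3} = 0
G(20) = mex{0,3,2,0,2} = 1
G(21) = mex{1,2,3,1,0} = 4
G(22) = mex{4,0,2,2,1} = 3
G_B(22) = 3.
Stack C, S = {3, 4, 8, 9}:
G(0) = 0
G(1) = mex{} = 0
G(2) = mex{} = 0
G(3) = mex{0} = 1
G(4) = mex{0,0} = 1
G(5) = mex{0,0} = 1
G(6) = mex{1,0} = 2
G(7) = mex{1,1} = 0
G(8) = mex{1,1,0} = 2
G(9) = mex{2,1,0,0} = 3
G(10) = mex{0,2,0,0} = 1
G(11) = mex{2,0,1,0} = 3
G(12) = mex{3,2,1,1} = 0
G(13) = mex{1,3,1,1} = 0
G(14) = mex{3,1,2,1} = 0
G(15) = mex{0,3,0,2} = 1
G(16) = mex{0,0,2,0} = 1
G(17) = mex{0,0,3,2} = 1
G(18) = mex{1,0,1,3} = 2
G(19) = mex{1,1,3,1} = 0
G(20) = mex{1,1,0,3} = 2
G(21) = mex{2,1,0,0} = 3
G(22) = mex{0,2,0,0} = 1
G_C(22) = 1.
Combined Grundy value = 2 ⊕ 3 ⊕ 1 = 0.
A winning move leaves total XOR = 0, i.e. changes one component's Grundy value g to g ⊕ X where X is the current total.
Stack A: target g' = 2⊕0 = 2, but every legal move changes the Grundy value (mex property), so 0 moves.
Stack B: target g' = 3⊕0 = 3, but every legal move changes the Grundy value (mex property), so 0 moves.
Stack C: target g' = 1⊕0 = 1, but every legal move changes the Grundy value (mex property), so 0 moves.

0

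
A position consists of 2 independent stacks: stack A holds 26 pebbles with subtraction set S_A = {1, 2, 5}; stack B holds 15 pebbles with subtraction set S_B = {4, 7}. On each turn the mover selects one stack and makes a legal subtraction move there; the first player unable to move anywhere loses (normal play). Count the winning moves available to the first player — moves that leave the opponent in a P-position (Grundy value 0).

Stack A, S = {1, 2, 5}:
G(0) = 0
G(1) = mex{0} = 1
G(2) = mex{1,0} = 2
G(3) = mex{2,1} = 0
G(4) = mex{0,2} = 1
G(5) = mex{1,0,0} = 2
G(6) = mex{2,1,1} = 0
G(7) = mex{0,2,2} = 1
G(8) = mex{1,0,0} = 2
G(9) = mex{2,1,1} = 0
G(10) = mex{0,2,2} = 1
G(11) = mex{1,0,0} = 2
G(12) = mex{2,1,1} = 0
G(13) = mex{0,2,2} = 1
G(14) = mex{1,0,0} = 2
G(15) = mex{2,1,1} = 0
G(16) = mex{0,2,2} = 1
G(17) = mex{1,0,0} = 2
G(18) = mex{2,1,1} = 0
G(19) = mex{0,2,2} = 1
G(20) = mex{1,0,0} = 2
G(21) = mex{2,1,1} = 0
G(22) = mex{0,2,2} = 1
G(23) = mex{1,0,0} = 2
G(24) = mex{2,1,1} = 0
G(25) = mex{0,2,2} = 1
G(26) = mex{1,0,0} = 2
G_A(26) = 2.
Stack B, S = {4, 7}:
n :  0  1  2  3  4  5  6  7  8  9 10 11 12 13 14 15
G :  0  0  0  0  1  1  1  1  2  2  2  0  0  0  0  1
G_B(15) = 1.
Combined Grundy value = 2 ⊕ 1 = 3.
A winning move leaves total XOR = 0, i.e. changes one component's Grundy value g to g ⊕ X where X is the current total.
Stack A: need g' = 2⊕3 = 1. Options: 26−1→G=1, 26−2→G=0, 26−5→G=0. Hits: 1.
Stack B: need g' = 1⊕3 = 2. Options: 15−4→G=0, 15−7→G=2. Hits: 1.

2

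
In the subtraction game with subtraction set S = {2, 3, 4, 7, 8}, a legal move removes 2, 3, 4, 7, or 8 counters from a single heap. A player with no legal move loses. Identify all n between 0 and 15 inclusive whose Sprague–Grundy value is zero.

n :  0  1  2  3  4  5  6  7  8  9 10 11 12 13 14 15
G :  0  0  1  1  2  2  0  3  1  4  2  0  0  1  1  2
P-positions are exactly the n with G(n) = 0.

0, 1, 6, 11, 12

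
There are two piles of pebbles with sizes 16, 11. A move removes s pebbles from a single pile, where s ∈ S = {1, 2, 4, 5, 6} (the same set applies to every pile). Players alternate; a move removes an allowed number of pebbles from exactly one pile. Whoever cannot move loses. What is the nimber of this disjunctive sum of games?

2

All piles use S = {1, 2, 4, 5, 6}:
G(0) = 0
G(1) = mex{0} = 1
G(2) = mex{1,0} = 2
G(3) = mex{2,1} = 0
G(4) = mex{0,2,0} = 1
G(5) = mex{1,0,1,0} = 2
G(6) = mex{2,1,2,1,0} = 3
G(7) = mex{3,2,0,2,1} = 4
G(8) = mex{4,3,1,0,2} = 5
G(9) = mex{5,4,2,1,0} = 3
G(10) = mex{3,5,3,2,1} = 0
G(11) = mex{0,3,4,3,2} = 1
G(12) = mex{1,0,5,4,3} = 2
G(13) = mex{2,1,3,5,4} = 0
G(14) = mex{0,2,0,3,5} = 1
G(15) = mex{1,0,1,0,3} = 2
G(16) = mex{2,1,2,1,0} = 3
Pile A: G(16) = 3.
Pile B: G(11) = 1.
Combined Grundy value = 3 ⊕ 1 = 2.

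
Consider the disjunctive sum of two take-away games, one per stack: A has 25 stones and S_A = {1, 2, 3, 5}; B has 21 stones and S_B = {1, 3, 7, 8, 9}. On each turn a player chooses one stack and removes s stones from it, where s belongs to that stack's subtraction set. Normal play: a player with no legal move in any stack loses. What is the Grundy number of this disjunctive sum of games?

0

Stack A, S = {1, 2, 3, 5}:
G(0) = 0
G(1) = mex{0} = 1
G(2) = mex{1,0} = 2
G(3) = mex{2,1,0} = 3
G(4) = mex{3,2,1} = 0
G(5) = mex{0,3,2,0} = 1
G(6) = mex{1,0,3,1} = 2
G(7) = mex{2,1,0,2} = 3
G(8) = mex{3,2,1,3} = 0
G(9) = mex{0,3,2,0} = 1
G(10) = mex{1,0,3,1} = 2
G(11) = mex{2,1,0,2} = 3
G(12) = mex{3,2,1,3} = 0
G(13) = mex{0,3,2,0} = 1
G(14) = mex{1,0,3,1} = 2
G(15) = mex{2,1,0,2} = 3
G(16) = mex{3,2,1,3} = 0
G(17) = mex{0,3,2,0} = 1
G(18) = mex{1,0,3,1} = 2
G(19) = mex{2,1,0,2} = 3
G(20) = mex{3,2,1,3} = 0
G(21) = mex{0,3,2,0} = 1
G(22) = mex{1,0,3,1} = 2
G(23) = mex{2,1,0,2} = 3
G(24) = mex{3,2,1,3} = 0
G(25) = mex{0,3,2,0} = 1
G_A(25) = 1.
Stack B, S = {1, 3, 7, 8, 9}:
n :  0  1  2  3  4  5  6  7  8  9 10 11 12 13 14 15 16 17 18 19 20 21
G :  0  1  0  1  0  1  0  1  2  3  2  3  2  3  2  3  0  1  0  1  0  1
G_B(21) = 1.
Combined Grundy value = 1 ⊕ 1 = 0.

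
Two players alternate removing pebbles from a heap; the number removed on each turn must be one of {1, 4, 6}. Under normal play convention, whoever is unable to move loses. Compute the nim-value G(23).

G(0) = 0
G(1) = mex{0} = 1
G(2) = mex{1} = 0
G(3) = mex{0} = 1
G(4) = mex{1,0} = 2
G(5) = mex{2,1} = 0
G(6) = mex{0,0,0} = 1
G(7) = mex{1,1,1} = 0
G(8) = mex{0,2,0} = 1
G(9) = mex{1,0,1} = 2
G(10) = mex{2,1,2} = 0
G(11) = mex{0,0,0} = 1
G(12) = mex{1,1,1} = 0
G(13) = mex{0,2,0} = 1
G(14) = mex{1,0,1} = 2
G(15) = mex{2,1,2} = 0
G(16) = mex{0,0,0} = 1
G(17) = mex{1,1,1} = 0
G(18) = mex{0,2,0} = 1
G(19) = mex{1,0,1} = 2
G(20) = mex{2,1,2} = 0
G(21) = mex{0,0,0} = 1
G(22) = mex{1,1,1} = 0
G(23) = mex{0,2,0} = 1

1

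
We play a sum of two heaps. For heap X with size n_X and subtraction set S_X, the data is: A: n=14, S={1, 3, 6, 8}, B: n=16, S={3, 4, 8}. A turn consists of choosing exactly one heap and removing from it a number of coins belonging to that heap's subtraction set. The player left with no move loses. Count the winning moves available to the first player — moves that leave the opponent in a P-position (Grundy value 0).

0

Heap A, S = {1, 3, 6, 8}:
G(0) = 0
G(1) = mex{0} = 1
G(2) = mex{1} = 0
G(3) = mex{0,0} = 1
G(4) = mex{1,1} = 0
G(5) = mex{0,0} = 1
G(6) = mex{1,1,0} = 2
G(7) = mex{2,0,1} = 3
G(8) = mex{3,1,0,0} = 2
G(9) = mex{2,2,1,1} = 0
G(10) = mex{0,3,0,0} = 1
G(11) = mex{1,2,1,1} = 0
G(12) = mex{0,0,2,0} = 1
G(13) = mex{1,1,3,1} = 0
G(14) = mex{0,0,2,2} = 1
G_A(14) = 1.
Heap B, S = {3, 4, 8}:
G(0) = 0
G(1) = mex{} = 0
G(2) = mex{} = 0
G(3) = mex{0} = 1
G(4) = mex{0,0} = 1
G(5) = mex{0,0} = 1
G(6) = mex{1,0} = 2
G(7) = mex{1,1} = 0
G(8) = mex{1,1,0} = 2
G(9) = mex{2,1,0} = 3
G(10) = mex{0,2,0} = 1
G(11) = mex{2,0,1} = 3
G(12) = mex{3,2,1} = 0
G(13) = mex{1,3,1} = 0
G(14) = mex{3,1,2} = 0
G(15) = mex{0,3,0} = 1
G(16) = mex{0,0,2} = 1
G_B(16) = 1.
Combined Grundy value = 1 ⊕ 1 = 0.
A winning move leaves total XOR = 0, i.e. changes one component's Grundy value g to g ⊕ X where X is the current total.
Heap A: target g' = 1⊕0 = 1, but every legal move changes the Grundy value (mex property), so 0 moves.
Heap B: target g' = 1⊕0 = 1, but every legal move changes the Grundy value (mex property), so 0 moves.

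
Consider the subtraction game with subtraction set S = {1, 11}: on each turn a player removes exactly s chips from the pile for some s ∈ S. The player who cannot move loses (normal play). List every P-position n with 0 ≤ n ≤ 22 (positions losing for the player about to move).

0, 2, 4, 6, 8, 10, 12, 14, 16, 18, 20, 22

G(0) = 0
G(1) = mex{0} = 1
G(2) = mex{1} = 0
G(3) = mex{0} = 1
G(4) = mex{1} = 0
G(5) = mex{0} = 1
G(6) = mex{1} = 0
G(7) = mex{0} = 1
G(8) = mex{1} = 0
G(9) = mex{0} = 1
G(10) = mex{1} = 0
G(11) = mex{0,0} = 1
G(12) = mex{1,1} = 0
G(13) = mex{0,0} = 1
G(14) = mex{1,1} = 0
G(15) = mex{0,0} = 1
G(16) = mex{1,1} = 0
G(17) = mex{0,0} = 1
G(18) = mex{1,1} = 0
G(19) = mex{0,0} = 1
G(20) = mex{1,1} = 0
G(21) = mex{0,0} = 1
G(22) = mex{1,1} = 0
P-positions are exactly the n with G(n) = 0.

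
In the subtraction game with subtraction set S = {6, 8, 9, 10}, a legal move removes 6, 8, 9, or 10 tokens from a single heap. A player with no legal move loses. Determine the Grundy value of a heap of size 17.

G(0) = 0
G(1) = mex{} = 0
G(2) = mex{} = 0
G(3) = mex{} = 0
G(4) = mex{} = 0
G(5) = mex{} = 0
G(6) = mex{0} = 1
G(7) = mex{0} = 1
G(8) = mex{0,0} = 1
G(9) = mex{0,0,0} = 1
G(10) = mex{0,0,0,0} = 1
G(11) = mex{0,0,0,0} = 1
G(12) = mex{1,0,0,0} = 2
G(13) = mex{1,0,0,0} = 2
G(14) = mex{1,1,0,0} = 2
G(15) = mex{1,1,1,0} = 2
G(16) = mex{1,1,1,1} = 0
G(17) = mex{1,1,1,1} = 0

0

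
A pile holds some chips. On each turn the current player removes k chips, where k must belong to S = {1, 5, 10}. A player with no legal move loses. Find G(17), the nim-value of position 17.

G(0) = 0
G(1) = mex{0} = 1
G(2) = mex{1} = 0
G(3) = mex{0} = 1
G(4) = mex{1} = 0
G(5) = mex{0,0} = 1
G(6) = mex{1,1} = 0
G(7) = mex{0,0} = 1
G(8) = mex{1,1} = 0
G(9) = mex{0,0} = 1
G(10) = mex{1,1,0} = 2
G(11) = mex{2,0,1} = 3
G(12) = mex{3,1,0} = 2
G(13) = mex{2,0,1} = 3
G(14) = mex{3,1,0} = 2
G(15) = mex{2,2,1} = 0
G(16) = mex{0,3,0} = 1
G(17) = mex{1,2,1} = 0

0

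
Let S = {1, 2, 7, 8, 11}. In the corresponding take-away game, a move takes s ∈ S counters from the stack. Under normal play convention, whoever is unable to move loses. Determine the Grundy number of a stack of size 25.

n :  0  1  2  3  4  5  6  7  8  9 10 11 12 13 14 15 16 17 18 19 20 21 22 23 24 25
G :  0  1  2  0  1  2  0  1  2  0  1  2  0  1  2  0  1  2  0  1  2  0  1  2  0  1

1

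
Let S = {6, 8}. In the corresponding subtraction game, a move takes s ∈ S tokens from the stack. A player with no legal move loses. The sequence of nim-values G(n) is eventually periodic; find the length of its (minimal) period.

14

n :  0  1  2  3  4  5  6  7  8  9 10 11 12 13 14 15 16 17 18 19 20 21 22 23 24 25 26 27 28 29
G :  0  0  0  0  0  0  1  1  1  1  1  1  2  2  0  0  0  0  0  0  1  1  1  1  1  1  2  2  0  0
G(n+14) = G(n) holds for n = 0,…,7 (a full window of length max(S) = 8), so the sequence is purely periodic with period 14.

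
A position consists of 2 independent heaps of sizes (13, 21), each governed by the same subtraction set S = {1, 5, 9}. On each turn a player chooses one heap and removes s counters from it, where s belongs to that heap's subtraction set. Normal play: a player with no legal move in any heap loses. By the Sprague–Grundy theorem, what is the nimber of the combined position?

All heaps use S = {1, 5, 9}:
G(0) = 0
G(1) = mex{0} = 1
G(2) = mex{1} = 0
G(3) = mex{0} = 1
G(4) = mex{1} = 0
G(5) = mex{0,0} = 1
G(6) = mex{1,1} = 0
G(7) = mex{0,0} = 1
G(8) = mex{1,1} = 0
G(9) = mex{0,0,0} = 1
G(10) = mex{1,1,1} = 0
G(11) = mex{0,0,0} = 1
G(12) = mex{1,1,1} = 0
G(13) = mex{0,0,0} = 1
G(14) = mex{1,1,1} = 0
G(15) = mex{0,0,0} = 1
G(16) = mex{1,1,1} = 0
G(17) = mex{0,0,0} = 1
G(18) = mex{1,1,1} = 0
G(19) = mex{0,0,0} = 1
G(20) = mex{1,1,1} = 0
G(21) = mex{0,0,0} = 1
Heap A: G(13) = 1.
Heap B: G(21) = 1.
Combined Grundy value = 1 ⊕ 1 = 0.

0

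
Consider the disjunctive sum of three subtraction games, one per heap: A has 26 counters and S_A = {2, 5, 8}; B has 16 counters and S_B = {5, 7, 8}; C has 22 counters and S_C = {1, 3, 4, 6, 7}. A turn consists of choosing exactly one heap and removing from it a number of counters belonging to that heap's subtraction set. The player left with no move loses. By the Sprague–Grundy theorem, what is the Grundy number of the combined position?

1

Heap A, S = {2, 5, 8}:
n :  0  1  2  3  4  5  6  7  8  9 10 11 12 13 14 15 16 17 18 19 20 21 22 23 24 25 26
G :  0  0  1  1  0  2  1  0  2  1  0  0  1  1  0  2  1  0  2  1  0  0  1  1  0  2  1
G_A(26) = 1.
Heap B, S = {5, 7, 8}:
G(0) = 0
G(1) = mex{} = 0
G(2) = mex{} = 0
G(3) = mex{} = 0
G(4) = mex{} = 0
G(5) = mex{0} = 1
G(6) = mex{0} = 1
G(7) = mex{0,0} = 1
G(8) = mex{0,0,0} = 1
G(9) = mex{0,0,0} = 1
G(10) = mex{1,0,0} = 2
G(11) = mex{1,0,0} = 2
G(12) = mex{1,1,0} = 2
G(13) = mex{1,1,1} = 0
G(14) = mex{1,1,1} = 0
G(15) = mex{2,1,1} = 0
G(16) = mex{2,1,1} = 0
G_B(16) = 0.
Heap C, S = {1, 3, 4, 6, 7}:
G(0) = 0
G(1) = mex{0} = 1
G(2) = mex{1} = 0
G(3) = mex{0,0} = 1
G(4) = mex{1,1,0} = 2
G(5) = mex{2,0,1} = 3
G(6) = mex{3,1,0,0} = 2
G(7) = mex{2,2,1,1,0} = 3
G(8) = mex{3,3,2,0,1} = 4
G(9) = mex{4,2,3,1,0} = 5
G(10) = mex{5,3,2,2,1} = 0
G(11) = mex{0,4,3,3,2} = 1
G(12) = mex{1,5,4,2,3} = 0
G(13) = mex{0,0,5,3,2} = 1
G(14) = mex{1,1,0,4,3} = 2
G(15) = mex{2,0,1,5,4} = 3
G(16) = mex{3,1,0,0,5} = 2
G(17) = mex{2,2,1,1,0} = 3
G(18) = mex{3,3,2,0,1} = 4
G(19) = mex{4,2,3,1,0} = 5
G(20) = mex{5,3,2,2,1} = 0
G(21) = mex{0,4,3,3,2} = 1
G(22) = mex{1,5,4,2,3} = 0
G_C(22) = 0.
Combined Grundy value = 1 ⊕ 0 ⊕ 0 = 1.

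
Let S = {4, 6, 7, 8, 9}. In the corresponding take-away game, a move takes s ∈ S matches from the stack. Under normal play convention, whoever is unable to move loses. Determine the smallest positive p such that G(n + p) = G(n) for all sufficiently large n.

n :  0  1  2  3  4  5  6  7  8  9 10 11 12 13 14 15 16 17 18 19 20 21 22 23 24 25 26 27
G :  0  0  0  0  1  1  1  1  2  2  2  2  3  0  0  0  0  1  1  1  1  2  2  2  2  3  0  0
G(n+13) = G(n) holds for n = 0,…,8 (a full window of length max(S) = 9), so the sequence is purely periodic with period 13.

13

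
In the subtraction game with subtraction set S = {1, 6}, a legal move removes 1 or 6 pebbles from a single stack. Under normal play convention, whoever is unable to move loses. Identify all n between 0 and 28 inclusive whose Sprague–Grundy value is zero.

0, 2, 4, 7, 9, 11, 14, 16, 18, 21, 23, 25, 28

G(0) = 0
G(1) = mex{0} = 1
G(2) = mex{1} = 0
G(3) = mex{0} = 1
G(4) = mex{1} = 0
G(5) = mex{0} = 1
G(6) = mex{1,0} = 2
G(7) = mex{2,1} = 0
G(8) = mex{0,0} = 1
G(9) = mex{1,1} = 0
G(10) = mex{0,0} = 1
G(11) = mex{1,1} = 0
G(12) = mex{0,2} = 1
G(13) = mex{1,0} = 2
G(14) = mex{2,1} = 0
G(15) = mex{0,0} = 1
G(16) = mex{1,1} = 0
G(17) = mex{0,0} = 1
G(18) = mex{1,1} = 0
G(19) = mex{0,2} = 1
G(20) = mex{1,0} = 2
G(21) = mex{2,1} = 0
G(22) = mex{0,0} = 1
G(23) = mex{1,1} = 0
G(24) = mex{0,0} = 1
G(25) = mex{1,1} = 0
G(26) = mex{0,2} = 1
G(27) = mex{1,0} = 2
G(28) = mex{2,1} = 0
P-positions are exactly the n with G(n) = 0.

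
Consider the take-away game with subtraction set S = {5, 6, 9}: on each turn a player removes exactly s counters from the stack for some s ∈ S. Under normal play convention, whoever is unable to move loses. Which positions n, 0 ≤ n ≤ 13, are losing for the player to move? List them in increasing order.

0, 1, 2, 3, 4

n :  0  1  2  3  4  5  6  7  8  9 10 11 12 13
G :  0  0  0  0  0  1  1  1  1  1  2  2  2  2
P-positions are exactly the n with G(n) = 0.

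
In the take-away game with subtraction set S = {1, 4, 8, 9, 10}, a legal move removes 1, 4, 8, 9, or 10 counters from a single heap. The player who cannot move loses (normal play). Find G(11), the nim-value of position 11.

2

n :  0  1  2  3  4  5  6  7  8  9 10 11
G :  0  1  0  1  2  0  1  0  1  2  3  2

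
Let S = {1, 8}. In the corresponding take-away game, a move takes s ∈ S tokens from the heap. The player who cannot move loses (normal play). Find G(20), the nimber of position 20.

0

n :  0  1  2  3  4  5  6  7  8  9 10 11 12 13 14 15 16 17 18 19 20
G :  0  1  0  1  0  1  0  1  2  0  1  0  1  0  1  0  1  2  0  1  0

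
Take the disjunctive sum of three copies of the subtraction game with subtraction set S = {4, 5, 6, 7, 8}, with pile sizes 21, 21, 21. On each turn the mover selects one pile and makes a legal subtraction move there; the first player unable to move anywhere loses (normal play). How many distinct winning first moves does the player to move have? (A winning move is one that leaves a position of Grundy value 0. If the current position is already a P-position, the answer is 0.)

All piles use S = {4, 5, 6, 7, 8}:
n :  0  1  2  3  4  5  6  7  8  9 10 11 12 13 14 15 16 17 18 19 20 21
G :  0  0  0  0  1  1  1  1  2  2  2  2  0  0  0  0  1  1  1  1  2  2
Pile A: G(21) = 2.
Pile B: G(21) = 2.
Pile C: G(21) = 2.
Combined Grundy value = 2 ⊕ 2 ⊕ 2 = 2.
A winning move leaves total XOR = 0, i.e. changes one component's Grundy value g to g ⊕ X where X is the current total.
Pile A: need g' = 2⊕2 = 0. Options: 21−4→G=1, 21−5→G=1, 21−6→G=0, 21−7→G=0, 21−8→G=0. Hits: 3.
Pile B: need g' = 2⊕2 = 0. Options: 21−4→G=1, 21−5→G=1, 21−6→G=0, 21−7→G=0, 21−8→G=0. Hits: 3.
Pile C: need g' = 2⊕2 = 0. Options: 21−4→G=1, 21−5→G=1, 21−6→G=0, 21−7→G=0, 21−8→G=0. Hits: 3.

9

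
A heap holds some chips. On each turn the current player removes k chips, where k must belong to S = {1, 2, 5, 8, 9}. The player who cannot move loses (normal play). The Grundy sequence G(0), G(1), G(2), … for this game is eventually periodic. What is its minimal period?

G(0) = 0
G(1) = mex{0} = 1
G(2) = mex{1,0} = 2
G(3) = mex{2,1} = 0
G(4) = mex{0,2} = 1
G(5) = mex{1,0,0} = 2
G(6) = mex{2,1,1} = 0
G(7) = mex{0,2,2} = 1
G(8) = mex{1,0,0,0} = 2
G(9) = mex{2,1,1,1,0} = 3
G(10) = mex{3,2,2,2,1} = 0
G(11) = mex{0,3,0,0,2} = 1
G(12) = mex{1,0,1,1,0} = 2
G(13) = mex{2,1,2,2,1} = 0
G(14) = mex{0,2,3,0,2} = 1
G(15) = mex{1,0,0,1,0} = 2
G(16) = mex{2,1,1,2,1} = 0
G(17) = mex{0,2,2,3,2} = 1
G(18) = mex{1,0,0,0,3} = 2
G(19) = mex{2,1,1,1,0} = 3
G(20) = mex{3,2,2,2,1} = 0
G(21) = mex{0,3,0,0,2} = 1
G(n+10) = G(n) holds for n = 0,…,8 (a full window of length max(S) = 9), so the sequence is purely periodic with period 10.

10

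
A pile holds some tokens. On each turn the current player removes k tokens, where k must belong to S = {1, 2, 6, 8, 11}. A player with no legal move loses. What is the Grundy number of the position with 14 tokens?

4

n :  0  1  2  3  4  5  6  7  8  9 10 11 12 13 14
G :  0  1  2  0  1  2  3  0  1  2  0  1  2  3  4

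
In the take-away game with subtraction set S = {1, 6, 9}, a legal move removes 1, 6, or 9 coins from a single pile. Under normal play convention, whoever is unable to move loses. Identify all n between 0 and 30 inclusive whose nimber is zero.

G(0) = 0
G(1) = mex{0} = 1
G(2) = mex{1} = 0
G(3) = mex{0} = 1
G(4) = mex{1} = 0
G(5) = mex{0} = 1
G(6) = mex{1,0} = 2
G(7) = mex{2,1} = 0
G(8) = mex{0,0} = 1
G(9) = mex{1,1,0} = 2
G(10) = mex{2,0,1} = 3
G(11) = mex{3,1,0} = 2
G(12) = mex{2,2,1} = 0
G(13) = mex{0,0,0} = 1
G(14) = mex{1,1,1} = 0
G(15) = mex{0,2,2} = 1
G(16) = mex{1,3,0} = 2
G(17) = mex{2,2,1} = 0
G(18) = mex{0,0,2} = 1
G(19) = mex{1,1,3} = 0
G(20) = mex{0,0,2} = 1
G(21) = mex{1,1,0} = 2
G(22) = mex{2,2,1} = 0
G(23) = mex{0,0,0} = 1
G(24) = mex{1,1,1} = 0
G(25) = mex{0,0,2} = 1
G(26) = mex{1,1,0} = 2
G(27) = mex{2,2,1} = 0
G(28) = mex{0,0,0} = 1
G(29) = mex{1,1,1} = 0
G(30) = mex{0,0,2} = 1
P-positions are exactly the n with G(n) = 0.

0, 2, 4, 7, 12, 14, 17, 19, 22, 24, 27, 29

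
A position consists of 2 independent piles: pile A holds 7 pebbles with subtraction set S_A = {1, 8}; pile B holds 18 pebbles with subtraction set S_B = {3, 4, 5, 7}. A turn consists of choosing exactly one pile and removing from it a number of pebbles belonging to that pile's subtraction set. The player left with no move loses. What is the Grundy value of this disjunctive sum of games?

3

Pile A, S = {1, 8}:
G(0) = 0
G(1) = mex{0} = 1
G(2) = mex{1} = 0
G(3) = mex{0} = 1
G(4) = mex{1} = 0
G(5) = mex{0} = 1
G(6) = mex{1} = 0
G(7) = mex{0} = 1
G_A(7) = 1.
Pile B, S = {3, 4, 5, 7}:
n :  0  1  2  3  4  5  6  7  8  9 10 11 12 13 14 15 16 17 18
G :  0  0  0  1  1  1  2  2  2  3  0  0  0  1  1  1  2  2  2
G_B(18) = 2.
Combined Grundy value = 1 ⊕ 2 = 3.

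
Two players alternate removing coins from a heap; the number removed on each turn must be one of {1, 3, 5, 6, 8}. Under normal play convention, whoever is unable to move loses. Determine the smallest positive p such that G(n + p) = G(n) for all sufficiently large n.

n :  0  1  2  3  4  5  6  7  8  9 10 11 12 13 14 15 16 17 18 19 20 21 22 23
G :  0  1  0  1  0  1  2  3  2  3  2  0  1  0  1  0  1  2  3  2  3  2  0  1
G(n+11) = G(n) holds for n = 0,…,7 (a full window of length max(S) = 8), so the sequence is purely periodic with period 11.

11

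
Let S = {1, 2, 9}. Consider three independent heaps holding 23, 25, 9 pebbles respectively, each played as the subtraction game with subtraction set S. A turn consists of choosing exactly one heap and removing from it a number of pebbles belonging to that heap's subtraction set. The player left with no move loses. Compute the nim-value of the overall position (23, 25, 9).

1

All heaps use S = {1, 2, 9}:
n :  0  1  2  3  4  5  6  7  8  9 10 11 12 13 14 15 16 17 18 19 20 21 22 23 24 25
G :  0  1  2  0  1  2  0  1  2  3  0  1  2  0  1  2  0  1  2  3  0  1  2  0  1  2
Heap A: G(23) = 0.
Heap B: G(25) = 2.
Heap C: G(9) = 3.
Combined Grundy value = 0 ⊕ 2 ⊕ 3 = 1.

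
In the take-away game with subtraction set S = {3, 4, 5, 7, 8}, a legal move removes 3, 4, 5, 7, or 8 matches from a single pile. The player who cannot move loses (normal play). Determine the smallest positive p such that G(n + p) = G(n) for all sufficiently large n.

11

G(0) = 0
G(1) = mex{} = 0
G(2) = mex{} = 0
G(3) = mex{0} = 1
G(4) = mex{0,0} = 1
G(5) = mex{0,0,0} = 1
G(6) = mex{1,0,0} = 2
G(7) = mex{1,1,0,0} = 2
G(8) = mex{1,1,1,0,0} = 2
G(9) = mex{2,1,1,0,0} = 3
G(10) = mex{2,2,1,1,0} = 3
G(11) = mex{2,2,2,1,1} = 0
G(12) = mex{3,2,2,1,1} = 0
G(13) = mex{3,3,2,2,1} = 0
G(14) = mex{0,3,3,2,2} = 1
G(15) = mex{0,0,3,2,2} = 1
G(16) = mex{0,0,0,3,2} = 1
G(17) = mex{1,0,0,3,3} = 2
G(18) = mex{1,1,0,0,3} = 2
G(19) = mex{1,1,1,0,0} = 2
G(20) = mex{2,1,1,0,0} = 3
G(21) = mex{2,2,1,1,0} = 3
G(22) = mex{2,2,2,1,1} = 0
G(23) = mex{3,2,2,1,1} = 0
G(n+11) = G(n) holds for n = 0,…,7 (a full window of length max(S) = 8), so the sequence is purely periodic with period 11.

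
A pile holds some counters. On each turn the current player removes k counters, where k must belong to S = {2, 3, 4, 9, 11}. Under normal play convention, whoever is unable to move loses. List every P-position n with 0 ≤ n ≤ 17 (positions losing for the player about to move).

0, 1, 6, 7, 13, 14

n :  0  1  2  3  4  5  6  7  8  9 10 11 12 13 14 15 16 17
G :  0  0  1  1  2  2  0  0  1  1  2  2  3  0  0  1  1  2
P-positions are exactly the n with G(n) = 0.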